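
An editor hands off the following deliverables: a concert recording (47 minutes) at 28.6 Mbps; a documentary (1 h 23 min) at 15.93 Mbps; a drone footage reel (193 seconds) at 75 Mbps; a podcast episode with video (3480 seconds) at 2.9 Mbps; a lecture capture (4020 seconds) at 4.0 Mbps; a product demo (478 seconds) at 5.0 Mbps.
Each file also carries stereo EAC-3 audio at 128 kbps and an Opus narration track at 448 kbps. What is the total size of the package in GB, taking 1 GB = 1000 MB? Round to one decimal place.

26.5 GB

Audio total: 128 + 448 = 576 kbps = 0.576 Mbps.
concert recording: 29.176 Mbps × 2820 s = 82276.3 Mb
documentary: 16.506 Mbps × 4980 s = 82199.9 Mb
drone footage reel: 75.576 Mbps × 193 s = 14586.2 Mb
podcast episode with video: 3.476 Mbps × 3480 s = 12096.5 Mb
lecture capture: 4.576 Mbps × 4020 s = 18395.5 Mb
product demo: 5.576 Mbps × 478 s = 2665.3 Mb
Total: 212219.7 Mb = 26527.5 MB.
= 26.53 GB.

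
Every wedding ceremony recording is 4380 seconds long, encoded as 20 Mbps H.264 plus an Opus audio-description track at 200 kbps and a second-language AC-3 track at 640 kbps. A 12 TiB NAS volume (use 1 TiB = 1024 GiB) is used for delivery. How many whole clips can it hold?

Audio total: 200 + 640 = 840 kbps = 0.840 Mbps.
Total bitrate: 20.840 Mbps.
Per item: 20.840 Mbps × 4380 s = 91,279 Mb = 11,410 MB.
Capacity: 12 TiB = 105,553,116 Mb; 1156.38 items → 1156 complete.

1156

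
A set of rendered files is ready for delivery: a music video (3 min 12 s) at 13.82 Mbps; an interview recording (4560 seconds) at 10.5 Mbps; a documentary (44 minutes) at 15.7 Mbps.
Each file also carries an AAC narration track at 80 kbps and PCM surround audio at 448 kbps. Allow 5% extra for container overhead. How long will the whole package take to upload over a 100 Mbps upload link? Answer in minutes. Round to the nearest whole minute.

Audio total: 80 + 448 = 528 kbps = 0.528 Mbps.
music video: 14.348 Mbps × 192 s × 1.05 = 2892.6 Mb
interview recording: 11.028 Mbps × 4560 s × 1.05 = 52802.1 Mb
documentary: 16.228 Mbps × 2640 s × 1.05 = 44984.0 Mb
Total: 100678.6 Mb = 12584.8 MB.
At 100 Mbps: 100678.6 / 100 = 1007 s ≈ 16.8 minutes.

17 minutes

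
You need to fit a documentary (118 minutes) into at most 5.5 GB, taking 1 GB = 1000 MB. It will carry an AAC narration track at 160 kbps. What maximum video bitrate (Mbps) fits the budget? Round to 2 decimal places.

6.05 Mbps

Budget: 5.5 GB = 44000.0 Mb.
118 min = 7080 s
Total bitrate budget: 44000.0 Mb / 7080 s = 6.215 Mbps.
Audio: 160 kbps = 0.160 Mbps.
Video: 6.215 − 0.160 = 6.055 Mbps.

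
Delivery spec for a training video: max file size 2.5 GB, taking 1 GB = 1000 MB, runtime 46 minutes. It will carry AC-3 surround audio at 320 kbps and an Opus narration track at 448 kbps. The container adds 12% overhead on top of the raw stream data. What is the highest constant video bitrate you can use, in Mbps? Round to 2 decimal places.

5.70 Mbps

Budget: 2.5 GB = 20000.0 Mb.
Stream payload after overhead: 20000.0 / 1.12 = 17857.1 Mb.
46 min = 2760 s
Total bitrate budget: 17857.1 Mb / 2760 s = 6.470 Mbps.
Audio total: 320 + 448 = 768 kbps = 0.768 Mbps.
Video: 6.470 − 0.768 = 5.702 Mbps.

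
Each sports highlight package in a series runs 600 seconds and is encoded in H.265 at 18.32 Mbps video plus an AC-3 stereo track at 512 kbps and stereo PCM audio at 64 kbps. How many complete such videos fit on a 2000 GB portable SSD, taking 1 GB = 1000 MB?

1411

Audio total: 512 + 64 = 576 kbps = 0.576 Mbps.
Total bitrate: 18.896 Mbps.
Per item: 18.896 Mbps × 600 s = 11,338 Mb = 1,417 MB.
Capacity: 2000 GB = 16,000,000 Mb; 1411.23 items → 1411 complete.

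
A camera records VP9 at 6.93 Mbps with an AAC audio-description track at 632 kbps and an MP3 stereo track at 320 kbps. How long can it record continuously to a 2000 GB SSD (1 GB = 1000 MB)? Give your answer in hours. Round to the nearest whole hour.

Audio total: 632 + 320 = 952 kbps = 0.952 Mbps.
Total bitrate: 6.93 + 0.952 = 7.882 Mbps.
Capacity: 2000 GB = 16,000,000 Mb.
Recording time: 16,000,000 / 7.882 = 2,029,942 s ≈ 564 hours.

564 hours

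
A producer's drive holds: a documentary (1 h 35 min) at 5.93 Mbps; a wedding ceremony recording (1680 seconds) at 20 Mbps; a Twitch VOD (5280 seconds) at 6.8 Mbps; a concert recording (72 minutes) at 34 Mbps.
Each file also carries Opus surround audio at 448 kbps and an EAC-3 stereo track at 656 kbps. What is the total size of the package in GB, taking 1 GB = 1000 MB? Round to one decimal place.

33.6 GB

Audio total: 448 + 656 = 1104 kbps = 1.104 Mbps.
documentary: 7.034 Mbps × 5700 s = 40093.8 Mb
wedding ceremony recording: 21.104 Mbps × 1680 s = 35454.7 Mb
Twitch VOD: 7.904 Mbps × 5280 s = 41733.1 Mb
concert recording: 35.104 Mbps × 4320 s = 151649.3 Mb
Total: 268930.9 Mb = 33616.4 MB.
= 33.62 GB.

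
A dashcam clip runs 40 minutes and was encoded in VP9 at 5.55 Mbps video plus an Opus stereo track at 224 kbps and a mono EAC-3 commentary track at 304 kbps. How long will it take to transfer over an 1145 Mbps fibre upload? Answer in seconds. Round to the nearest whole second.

40 min = 2400 s
Audio total: 224 + 304 = 528 kbps = 0.528 Mbps.
Total bitrate: 6.078 Mbps.
File: 6.078 Mbps × 2400 s = 14587.2 Mb.
At 1145 Mbps: 14587.2 / 1145 = 12.7 s ≈ 12.7 seconds.

13 seconds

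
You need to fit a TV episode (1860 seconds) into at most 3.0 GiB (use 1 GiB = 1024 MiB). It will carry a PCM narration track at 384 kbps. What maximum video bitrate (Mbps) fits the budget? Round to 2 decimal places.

Budget: 3.0 GiB = 25769.8 Mb.
Total bitrate budget: 25769.8 Mb / 1860 s = 13.855 Mbps.
Audio: 384 kbps = 0.384 Mbps.
Video: 13.855 − 0.384 = 13.471 Mbps.

13.47 Mbps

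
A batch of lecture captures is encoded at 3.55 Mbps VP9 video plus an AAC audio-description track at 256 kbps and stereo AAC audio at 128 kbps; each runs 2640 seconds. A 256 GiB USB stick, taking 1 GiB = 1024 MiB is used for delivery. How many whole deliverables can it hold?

211

Audio total: 256 + 128 = 384 kbps = 0.384 Mbps.
Total bitrate: 3.934 Mbps.
Per item: 3.934 Mbps × 2640 s = 10,386 Mb = 1,298 MB.
Capacity: 256 GiB = 2,199,023 Mb; 211.73 items → 211 complete.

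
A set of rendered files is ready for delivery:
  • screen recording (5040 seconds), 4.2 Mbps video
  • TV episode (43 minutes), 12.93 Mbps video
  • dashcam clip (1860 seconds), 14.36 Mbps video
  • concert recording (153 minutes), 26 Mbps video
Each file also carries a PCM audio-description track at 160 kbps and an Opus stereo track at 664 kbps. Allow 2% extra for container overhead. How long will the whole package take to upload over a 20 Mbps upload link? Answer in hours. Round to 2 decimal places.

Audio total: 160 + 664 = 824 kbps = 0.824 Mbps.
screen recording: 5.024 Mbps × 5040 s × 1.02 = 25827.4 Mb
TV episode: 13.754 Mbps × 2580 s × 1.02 = 36195.0 Mb
dashcam clip: 15.184 Mbps × 1860 s × 1.02 = 28807.1 Mb
concert recording: 26.824 Mbps × 9180 s × 1.02 = 251169.2 Mb
Total: 341998.7 Mb = 42749.8 MB.
At 20 Mbps: 341998.7 / 20 = 17100 s ≈ 4.75 hours.

4.75 hours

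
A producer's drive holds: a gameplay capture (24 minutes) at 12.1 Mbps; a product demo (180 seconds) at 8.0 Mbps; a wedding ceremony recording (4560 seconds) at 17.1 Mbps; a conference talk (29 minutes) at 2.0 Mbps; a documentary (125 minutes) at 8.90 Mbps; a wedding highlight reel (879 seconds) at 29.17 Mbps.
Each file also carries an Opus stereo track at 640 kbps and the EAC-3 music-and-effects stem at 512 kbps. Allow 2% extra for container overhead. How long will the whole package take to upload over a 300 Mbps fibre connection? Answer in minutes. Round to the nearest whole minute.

12 minutes

Audio total: 640 + 512 = 1152 kbps = 1.152 Mbps.
gameplay capture: 13.252 Mbps × 1440 s × 1.02 = 19464.5 Mb
product demo: 9.152 Mbps × 180 s × 1.02 = 1680.3 Mb
wedding ceremony recording: 18.252 Mbps × 4560 s × 1.02 = 84893.7 Mb
conference talk: 3.152 Mbps × 1740 s × 1.02 = 5594.2 Mb
documentary: 10.052 Mbps × 7500 s × 1.02 = 76897.8 Mb
wedding highlight reel: 30.322 Mbps × 879 s × 1.02 = 27186.1 Mb
Total: 215716.6 Mb = 26964.6 MB.
At 300 Mbps: 215716.6 / 300 = 719 s ≈ 12 minutes.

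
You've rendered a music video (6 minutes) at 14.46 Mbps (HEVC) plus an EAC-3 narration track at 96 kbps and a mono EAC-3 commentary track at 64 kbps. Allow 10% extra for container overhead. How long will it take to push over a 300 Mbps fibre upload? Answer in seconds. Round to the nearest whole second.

19 seconds

6 min = 360 s
Audio total: 96 + 64 = 160 kbps = 0.160 Mbps.
Total bitrate: 14.620 Mbps.
File: 14.620 Mbps × 360 s = 5263.2 Mb.
With 10% container overhead: ×1.10. → 5789.5 Mb.
At 300 Mbps: 5789.5 / 300 = 19.3 s ≈ 19.3 seconds.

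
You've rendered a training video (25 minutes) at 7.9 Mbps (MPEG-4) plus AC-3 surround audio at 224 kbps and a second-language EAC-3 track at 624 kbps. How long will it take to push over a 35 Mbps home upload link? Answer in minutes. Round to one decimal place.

6.2 minutes

25 min = 1500 s
Audio total: 224 + 624 = 848 kbps = 0.848 Mbps.
Total bitrate: 8.748 Mbps.
File: 8.748 Mbps × 1500 s = 13122.0 Mb.
At 35 Mbps: 13122.0 / 35 = 374.9 s ≈ 6.25 minutes.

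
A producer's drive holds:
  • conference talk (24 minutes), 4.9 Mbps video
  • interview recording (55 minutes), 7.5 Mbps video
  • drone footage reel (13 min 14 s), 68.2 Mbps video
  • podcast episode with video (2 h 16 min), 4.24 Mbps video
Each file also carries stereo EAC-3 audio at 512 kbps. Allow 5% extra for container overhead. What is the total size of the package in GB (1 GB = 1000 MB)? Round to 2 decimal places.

Audio: 512 kbps = 0.512 Mbps.
conference talk: 5.412 Mbps × 1440 s × 1.05 = 8182.9 Mb
interview recording: 8.012 Mbps × 3300 s × 1.05 = 27761.6 Mb
drone footage reel: 68.712 Mbps × 794 s × 1.05 = 57285.2 Mb
podcast episode with video: 4.752 Mbps × 8160 s × 1.05 = 40715.1 Mb
Total: 133944.9 Mb = 16743.1 MB.
= 16.74 GB.

16.74 GB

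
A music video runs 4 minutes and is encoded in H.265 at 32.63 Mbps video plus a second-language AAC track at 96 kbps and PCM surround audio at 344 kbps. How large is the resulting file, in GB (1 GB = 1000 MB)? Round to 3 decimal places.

0.992 GB

4 min = 240 s
Audio total: 96 + 344 = 440 kbps = 0.440 Mbps.
Total bitrate: 32.63 + 0.440 = 33.070 Mbps.
Stream data: 33.070 Mbps × 240 s = 7936.8 Mb.
7,937 Mb ÷ 8 = 992.1 MB → 0.9921 GB.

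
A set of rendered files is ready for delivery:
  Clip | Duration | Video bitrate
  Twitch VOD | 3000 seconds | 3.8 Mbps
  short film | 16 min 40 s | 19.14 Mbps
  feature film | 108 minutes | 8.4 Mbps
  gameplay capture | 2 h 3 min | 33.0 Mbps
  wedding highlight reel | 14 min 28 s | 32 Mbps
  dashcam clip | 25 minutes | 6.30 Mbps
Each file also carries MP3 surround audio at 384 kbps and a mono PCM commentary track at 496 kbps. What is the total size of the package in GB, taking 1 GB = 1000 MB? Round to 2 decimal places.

Audio total: 384 + 496 = 880 kbps = 0.880 Mbps.
Twitch VOD: 4.680 Mbps × 3000 s = 14040.0 Mb
short film: 20.020 Mbps × 1000 s = 20020.0 Mb
feature film: 9.280 Mbps × 6480 s = 60134.4 Mb
gameplay capture: 33.880 Mbps × 7380 s = 250034.4 Mb
wedding highlight reel: 32.880 Mbps × 868 s = 28539.8 Mb
dashcam clip: 7.180 Mbps × 1500 s = 10770.0 Mb
Total: 383538.6 Mb = 47942.3 MB.
= 47.94 GB.

47.94 GB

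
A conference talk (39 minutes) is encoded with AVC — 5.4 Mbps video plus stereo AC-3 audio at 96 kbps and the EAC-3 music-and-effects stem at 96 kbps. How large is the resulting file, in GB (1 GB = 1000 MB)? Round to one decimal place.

39 min = 2340 s
Audio total: 96 + 96 = 192 kbps = 0.192 Mbps.
Total bitrate: 5.4 + 0.192 = 5.592 Mbps.
Stream data: 5.592 Mbps × 2340 s = 13085.3 Mb.
13,085 Mb ÷ 8 = 1,636 MB → 1.636 GB.

1.6 GB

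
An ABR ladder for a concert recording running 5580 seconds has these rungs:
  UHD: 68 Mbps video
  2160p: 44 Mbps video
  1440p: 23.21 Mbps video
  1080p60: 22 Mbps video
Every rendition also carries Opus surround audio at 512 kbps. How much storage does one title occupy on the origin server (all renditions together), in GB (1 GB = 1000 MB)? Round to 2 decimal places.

111.08 GB

Audio: 512 kbps = 0.512 Mbps.
Sum of rendition bitrates: (68+0.512) + (44+0.512) + (23.21+0.512) + (22+0.512) = 159.258 Mbps.
× 5580 s = 888,660 Mb = 111,082 MB = 111.1 GB.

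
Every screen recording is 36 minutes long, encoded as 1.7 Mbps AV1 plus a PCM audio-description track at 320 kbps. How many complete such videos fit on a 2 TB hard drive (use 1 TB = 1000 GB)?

36 min = 2160 s
Audio: 320 kbps = 0.320 Mbps.
Total bitrate: 2.020 Mbps.
Per item: 2.020 Mbps × 2160 s = 4,363 Mb = 545.4 MB.
Capacity: 2 TB = 16,000,000 Mb; 3667.03 items → 3667 complete.

3667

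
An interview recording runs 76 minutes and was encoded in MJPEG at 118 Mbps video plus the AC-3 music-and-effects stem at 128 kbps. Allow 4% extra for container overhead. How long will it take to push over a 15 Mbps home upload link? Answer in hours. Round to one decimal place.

76 min = 4560 s
Audio: 128 kbps = 0.128 Mbps.
Total bitrate: 118.128 Mbps.
File: 118.128 Mbps × 4560 s = 538663.7 Mb.
With 4% container overhead: ×1.04. → 560210.2 Mb.
At 15 Mbps: 560210.2 / 15 = 37347.3 s ≈ 10.4 hours.

10.4 hours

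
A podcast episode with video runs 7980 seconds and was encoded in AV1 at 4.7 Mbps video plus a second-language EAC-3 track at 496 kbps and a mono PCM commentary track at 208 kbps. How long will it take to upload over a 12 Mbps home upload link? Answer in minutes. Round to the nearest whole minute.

Audio total: 496 + 208 = 704 kbps = 0.704 Mbps.
Total bitrate: 5.404 Mbps.
File: 5.404 Mbps × 7980 s = 43123.9 Mb.
At 12 Mbps: 43123.9 / 12 = 3593.7 s ≈ 59.9 minutes.

60 minutes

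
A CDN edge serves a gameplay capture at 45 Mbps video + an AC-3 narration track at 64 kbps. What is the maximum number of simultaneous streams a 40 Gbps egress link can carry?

Audio: 64 kbps = 0.064 Mbps.
Per-viewer media rate: 45.064 Mbps.
40 Gbps = 40,000 Mbps; 40,000 / 45.064 = 887.63 → 887 viewers.

887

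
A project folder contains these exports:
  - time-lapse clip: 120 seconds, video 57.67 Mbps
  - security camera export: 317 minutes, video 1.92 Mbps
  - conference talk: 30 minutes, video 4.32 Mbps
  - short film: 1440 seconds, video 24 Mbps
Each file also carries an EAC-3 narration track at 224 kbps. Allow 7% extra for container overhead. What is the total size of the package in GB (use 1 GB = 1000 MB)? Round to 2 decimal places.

Audio: 224 kbps = 0.224 Mbps.
time-lapse clip: 57.894 Mbps × 120 s × 1.07 = 7433.6 Mb
security camera export: 2.144 Mbps × 19020 s × 1.07 = 43633.4 Mb
conference talk: 4.544 Mbps × 1800 s × 1.07 = 8751.7 Mb
short film: 24.224 Mbps × 1440 s × 1.07 = 37324.3 Mb
Total: 97143.1 Mb = 12142.9 MB.
= 12.14 GB.

12.14 GB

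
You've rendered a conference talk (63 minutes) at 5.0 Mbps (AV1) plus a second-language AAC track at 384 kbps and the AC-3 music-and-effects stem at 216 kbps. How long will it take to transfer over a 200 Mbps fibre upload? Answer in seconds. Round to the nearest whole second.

63 min = 3780 s
Audio total: 384 + 216 = 600 kbps = 0.600 Mbps.
Total bitrate: 5.600 Mbps.
File: 5.600 Mbps × 3780 s = 21168.0 Mb.
At 200 Mbps: 21168.0 / 200 = 105.8 s ≈ 106 seconds.

106 seconds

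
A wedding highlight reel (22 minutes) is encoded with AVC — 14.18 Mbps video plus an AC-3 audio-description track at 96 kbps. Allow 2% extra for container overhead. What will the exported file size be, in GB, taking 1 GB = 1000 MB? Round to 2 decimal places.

22 min = 1320 s
Audio: 96 kbps = 0.096 Mbps.
Total bitrate: 14.18 + 0.096 = 14.276 Mbps.
Stream data: 14.276 Mbps × 1320 s = 18844.3 Mb.
With 2% container overhead: ×1.02.
19,221 Mb ÷ 8 = 2,403 MB → 2.403 GB.

2.40 GB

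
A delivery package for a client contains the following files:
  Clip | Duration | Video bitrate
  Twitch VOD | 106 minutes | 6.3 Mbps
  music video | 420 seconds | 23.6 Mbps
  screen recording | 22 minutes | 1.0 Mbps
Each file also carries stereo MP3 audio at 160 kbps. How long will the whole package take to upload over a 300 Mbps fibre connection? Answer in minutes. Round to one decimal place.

Audio: 160 kbps = 0.160 Mbps.
Twitch VOD: 6.460 Mbps × 6360 s = 41085.6 Mb
music video: 23.760 Mbps × 420 s = 9979.2 Mb
screen recording: 1.160 Mbps × 1320 s = 1531.2 Mb
Total: 52596.0 Mb = 6574.5 MB.
At 300 Mbps: 52596.0 / 300 = 175 s ≈ 2.92 minutes.

2.9 minutes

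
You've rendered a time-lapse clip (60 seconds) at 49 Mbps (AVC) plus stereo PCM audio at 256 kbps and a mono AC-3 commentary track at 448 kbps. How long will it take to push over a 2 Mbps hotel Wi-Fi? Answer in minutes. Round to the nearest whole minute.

25 minutes

Audio total: 256 + 448 = 704 kbps = 0.704 Mbps.
Total bitrate: 49.704 Mbps.
File: 49.704 Mbps × 60 s = 2982.2 Mb.
At 2 Mbps: 2982.2 / 2 = 1491.1 s ≈ 24.9 minutes.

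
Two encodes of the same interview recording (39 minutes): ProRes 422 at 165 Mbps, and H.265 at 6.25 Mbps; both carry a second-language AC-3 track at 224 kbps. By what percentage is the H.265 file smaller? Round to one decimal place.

39 min = 2340 s
Audio: 224 kbps = 0.224 Mbps.
ProRes 422: 165.224 Mbps × 2340 s = 386624.2 Mb = 48.328 GB.
H.265: 6.474 Mbps × 2340 s = 15149.2 Mb = 1.894 GB.
Reduction: (1 − 1.894/48.328) × 100 = 96.08%.

96.1%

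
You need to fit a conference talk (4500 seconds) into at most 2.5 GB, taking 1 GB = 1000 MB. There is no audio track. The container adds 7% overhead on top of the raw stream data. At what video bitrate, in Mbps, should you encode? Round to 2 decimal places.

Budget: 2.5 GB = 20000.0 Mb.
Stream payload after overhead: 20000.0 / 1.07 = 18691.6 Mb.
Total bitrate budget: 18691.6 Mb / 4500 s = 4.154 Mbps.

4.15 Mbps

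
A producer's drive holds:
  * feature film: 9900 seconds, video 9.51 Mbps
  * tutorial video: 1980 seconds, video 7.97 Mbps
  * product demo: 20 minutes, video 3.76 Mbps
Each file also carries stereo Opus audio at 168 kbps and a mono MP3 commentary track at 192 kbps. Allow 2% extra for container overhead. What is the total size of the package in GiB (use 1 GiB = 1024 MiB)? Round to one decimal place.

Audio total: 168 + 192 = 360 kbps = 0.360 Mbps.
feature film: 9.870 Mbps × 9900 s × 1.02 = 99667.3 Mb
tutorial video: 8.330 Mbps × 1980 s × 1.02 = 16823.3 Mb
product demo: 4.120 Mbps × 1200 s × 1.02 = 5042.9 Mb
Total: 121533.4 Mb = 15191.7 MB.
= 14.15 GiB.

14.1 GiB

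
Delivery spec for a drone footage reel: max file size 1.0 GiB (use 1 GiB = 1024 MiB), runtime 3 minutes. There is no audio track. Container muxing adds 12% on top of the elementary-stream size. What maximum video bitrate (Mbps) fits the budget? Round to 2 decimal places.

Budget: 1.0 GiB = 8589.9 Mb.
Stream payload after overhead: 8589.9 / 1.12 = 7669.6 Mb.
3 min = 180 s
Total bitrate budget: 7669.6 Mb / 180 s = 42.609 Mbps.

42.61 Mbps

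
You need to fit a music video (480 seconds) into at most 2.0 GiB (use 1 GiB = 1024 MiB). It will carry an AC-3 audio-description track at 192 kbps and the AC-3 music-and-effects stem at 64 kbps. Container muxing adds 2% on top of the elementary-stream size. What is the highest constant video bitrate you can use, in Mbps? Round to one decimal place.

Budget: 2.0 GiB = 17179.9 Mb.
Stream payload after overhead: 17179.9 / 1.02 = 16843.0 Mb.
Total bitrate budget: 16843.0 Mb / 480 s = 35.090 Mbps.
Audio total: 192 + 64 = 256 kbps = 0.256 Mbps.
Video: 35.090 − 0.256 = 34.834 Mbps.

34.8 Mbps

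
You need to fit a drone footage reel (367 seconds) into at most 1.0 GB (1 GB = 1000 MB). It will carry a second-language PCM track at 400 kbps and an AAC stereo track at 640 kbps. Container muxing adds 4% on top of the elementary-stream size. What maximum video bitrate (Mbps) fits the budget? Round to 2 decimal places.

Budget: 1.0 GB = 8000.0 Mb.
Stream payload after overhead: 8000.0 / 1.04 = 7692.3 Mb.
Total bitrate budget: 7692.3 Mb / 367 s = 20.960 Mbps.
Audio total: 400 + 640 = 1040 kbps = 1.040 Mbps.
Video: 20.960 − 1.040 = 19.920 Mbps.

19.92 Mbps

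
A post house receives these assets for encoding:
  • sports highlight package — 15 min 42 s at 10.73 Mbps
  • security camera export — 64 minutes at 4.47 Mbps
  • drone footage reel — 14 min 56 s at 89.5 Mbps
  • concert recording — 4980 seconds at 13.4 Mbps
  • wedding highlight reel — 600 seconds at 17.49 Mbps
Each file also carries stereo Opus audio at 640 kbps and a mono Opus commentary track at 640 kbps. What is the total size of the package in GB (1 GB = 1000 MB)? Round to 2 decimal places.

24.89 GB

Audio total: 640 + 640 = 1280 kbps = 1.280 Mbps.
sports highlight package: 12.010 Mbps × 942 s = 11313.4 Mb
security camera export: 5.750 Mbps × 3840 s = 22080.0 Mb
drone footage reel: 90.780 Mbps × 896 s = 81338.9 Mb
concert recording: 14.680 Mbps × 4980 s = 73106.4 Mb
wedding highlight reel: 18.770 Mbps × 600 s = 11262.0 Mb
Total: 199100.7 Mb = 24887.6 MB.
= 24.89 GB.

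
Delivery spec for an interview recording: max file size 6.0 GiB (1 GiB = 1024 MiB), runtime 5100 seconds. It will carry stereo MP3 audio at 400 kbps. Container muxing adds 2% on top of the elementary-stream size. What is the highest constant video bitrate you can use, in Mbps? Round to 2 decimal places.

Budget: 6.0 GiB = 51539.6 Mb.
Stream payload after overhead: 51539.6 / 1.02 = 50529.0 Mb.
Total bitrate budget: 50529.0 Mb / 5100 s = 9.908 Mbps.
Audio: 400 kbps = 0.400 Mbps.
Video: 9.908 − 0.400 = 9.508 Mbps.

9.51 Mbps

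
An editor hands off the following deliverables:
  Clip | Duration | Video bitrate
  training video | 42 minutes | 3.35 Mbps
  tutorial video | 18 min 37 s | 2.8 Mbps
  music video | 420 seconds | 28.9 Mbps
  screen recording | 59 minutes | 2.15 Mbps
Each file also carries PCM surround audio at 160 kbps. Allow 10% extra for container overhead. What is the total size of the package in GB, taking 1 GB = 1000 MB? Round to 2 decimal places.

4.47 GB

Audio: 160 kbps = 0.160 Mbps.
training video: 3.510 Mbps × 2520 s × 1.10 = 9729.7 Mb
tutorial video: 2.960 Mbps × 1117 s × 1.10 = 3637.0 Mb
music video: 29.060 Mbps × 420 s × 1.10 = 13425.7 Mb
screen recording: 2.310 Mbps × 3540 s × 1.10 = 8995.1 Mb
Total: 35787.5 Mb = 4473.4 MB.
= 4.473 GB.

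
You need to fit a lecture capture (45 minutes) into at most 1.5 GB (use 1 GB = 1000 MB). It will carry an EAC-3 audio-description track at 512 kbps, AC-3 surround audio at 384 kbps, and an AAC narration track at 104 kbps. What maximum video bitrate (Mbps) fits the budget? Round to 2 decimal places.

3.44 Mbps

Budget: 1.5 GB = 12000.0 Mb.
45 min = 2700 s
Total bitrate budget: 12000.0 Mb / 2700 s = 4.444 Mbps.
Audio total: 512 + 384 + 104 = 1000 kbps = 1.000 Mbps.
Video: 4.444 − 1.000 = 3.444 Mbps.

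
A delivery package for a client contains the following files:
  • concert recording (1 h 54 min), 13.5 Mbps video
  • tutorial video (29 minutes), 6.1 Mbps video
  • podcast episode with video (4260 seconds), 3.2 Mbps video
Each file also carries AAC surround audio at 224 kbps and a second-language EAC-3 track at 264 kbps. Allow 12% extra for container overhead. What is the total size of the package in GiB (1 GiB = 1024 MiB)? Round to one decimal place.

Audio total: 224 + 264 = 488 kbps = 0.488 Mbps.
concert recording: 13.988 Mbps × 6840 s × 1.12 = 107159.3 Mb
tutorial video: 6.588 Mbps × 1740 s × 1.12 = 12838.7 Mb
podcast episode with video: 3.688 Mbps × 4260 s × 1.12 = 17596.2 Mb
Total: 137594.2 Mb = 17199.3 MB.
= 16.02 GiB.

16.0 GiB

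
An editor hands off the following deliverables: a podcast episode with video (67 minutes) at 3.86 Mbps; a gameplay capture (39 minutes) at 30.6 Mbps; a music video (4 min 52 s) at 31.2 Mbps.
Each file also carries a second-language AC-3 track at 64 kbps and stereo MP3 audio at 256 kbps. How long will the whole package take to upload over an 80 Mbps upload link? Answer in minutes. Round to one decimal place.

Audio total: 64 + 256 = 320 kbps = 0.320 Mbps.
podcast episode with video: 4.180 Mbps × 4020 s = 16803.6 Mb
gameplay capture: 30.920 Mbps × 2340 s = 72352.8 Mb
music video: 31.520 Mbps × 292 s = 9203.8 Mb
Total: 98360.2 Mb = 12295.0 MB.
At 80 Mbps: 98360.2 / 80 = 1230 s ≈ 20.5 minutes.

20.5 minutes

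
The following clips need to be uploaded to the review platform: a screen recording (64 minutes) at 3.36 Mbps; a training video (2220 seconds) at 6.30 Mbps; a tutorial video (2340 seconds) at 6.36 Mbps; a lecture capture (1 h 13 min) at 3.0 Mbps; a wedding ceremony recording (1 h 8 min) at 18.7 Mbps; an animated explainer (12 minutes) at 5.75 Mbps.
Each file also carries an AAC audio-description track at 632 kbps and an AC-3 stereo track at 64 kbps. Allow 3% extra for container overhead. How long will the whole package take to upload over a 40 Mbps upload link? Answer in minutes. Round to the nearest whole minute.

Audio total: 632 + 64 = 696 kbps = 0.696 Mbps.
screen recording: 4.056 Mbps × 3840 s × 1.03 = 16042.3 Mb
training video: 6.996 Mbps × 2220 s × 1.03 = 15997.1 Mb
tutorial video: 7.056 Mbps × 2340 s × 1.03 = 17006.4 Mb
lecture capture: 3.696 Mbps × 4380 s × 1.03 = 16674.1 Mb
wedding ceremony recording: 19.396 Mbps × 4080 s × 1.03 = 81509.8 Mb
animated explainer: 6.446 Mbps × 720 s × 1.03 = 4780.4 Mb
Total: 152010.0 Mb = 19001.2 MB.
At 40 Mbps: 152010.0 / 40 = 3800 s ≈ 63.3 minutes.

63 minutes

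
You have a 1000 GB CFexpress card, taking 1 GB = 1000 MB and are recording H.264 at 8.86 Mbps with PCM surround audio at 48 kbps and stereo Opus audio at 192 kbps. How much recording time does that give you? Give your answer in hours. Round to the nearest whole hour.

244 hours

Audio total: 48 + 192 = 240 kbps = 0.240 Mbps.
Total bitrate: 8.86 + 0.240 = 9.100 Mbps.
Capacity: 1000 GB = 8,000,000 Mb.
Recording time: 8,000,000 / 9.100 = 879,121 s ≈ 244 hours.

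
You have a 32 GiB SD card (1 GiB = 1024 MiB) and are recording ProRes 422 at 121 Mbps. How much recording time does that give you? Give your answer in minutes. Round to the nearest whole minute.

Capacity: 32 GiB = 274,878 Mb.
Recording time: 274,878 / 121.000 = 2,272 s ≈ 37.9 minutes.

38 minutes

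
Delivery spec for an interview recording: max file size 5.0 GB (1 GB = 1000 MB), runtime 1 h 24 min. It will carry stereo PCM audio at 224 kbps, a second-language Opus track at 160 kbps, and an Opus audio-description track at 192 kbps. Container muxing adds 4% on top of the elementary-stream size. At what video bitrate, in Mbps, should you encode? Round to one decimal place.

7.1 Mbps

Budget: 5.0 GB = 40000.0 Mb.
Stream payload after overhead: 40000.0 / 1.04 = 38461.5 Mb.
1 h 24 min = 84 min = 5040 s
Total bitrate budget: 38461.5 Mb / 5040 s = 7.631 Mbps.
Audio total: 224 + 160 + 192 = 576 kbps = 0.576 Mbps.
Video: 7.631 − 0.576 = 7.055 Mbps.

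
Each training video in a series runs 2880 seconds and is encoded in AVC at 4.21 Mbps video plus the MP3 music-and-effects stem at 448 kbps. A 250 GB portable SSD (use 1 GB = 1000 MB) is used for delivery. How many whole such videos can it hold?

149

Audio: 448 kbps = 0.448 Mbps.
Total bitrate: 4.658 Mbps.
Per item: 4.658 Mbps × 2880 s = 13,415 Mb = 1,677 MB.
Capacity: 250 GB = 2,000,000 Mb; 149.09 items → 149 complete.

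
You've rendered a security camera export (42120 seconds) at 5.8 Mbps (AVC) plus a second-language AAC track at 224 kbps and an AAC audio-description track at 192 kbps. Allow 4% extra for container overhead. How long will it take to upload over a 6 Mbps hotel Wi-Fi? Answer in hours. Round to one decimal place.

12.6 hours

Audio total: 224 + 192 = 416 kbps = 0.416 Mbps.
Total bitrate: 6.216 Mbps.
File: 6.216 Mbps × 42120 s = 261817.9 Mb.
With 4% container overhead: ×1.04. → 272290.6 Mb.
At 6 Mbps: 272290.6 / 6 = 45381.8 s ≈ 12.6 hours.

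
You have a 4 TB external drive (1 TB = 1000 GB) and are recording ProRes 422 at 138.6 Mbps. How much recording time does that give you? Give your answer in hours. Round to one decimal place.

Capacity: 4 TB = 32,000,000 Mb.
Recording time: 32,000,000 / 138.600 = 230,880 s ≈ 64.1 hours.

64.1 hours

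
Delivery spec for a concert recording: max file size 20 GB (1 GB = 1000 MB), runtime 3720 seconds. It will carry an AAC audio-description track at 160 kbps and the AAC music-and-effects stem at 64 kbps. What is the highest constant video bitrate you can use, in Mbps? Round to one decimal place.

42.8 Mbps

Budget: 20 GB = 160000.0 Mb.
Total bitrate budget: 160000.0 Mb / 3720 s = 43.011 Mbps.
Audio total: 160 + 64 = 224 kbps = 0.224 Mbps.
Video: 43.011 − 0.224 = 42.787 Mbps.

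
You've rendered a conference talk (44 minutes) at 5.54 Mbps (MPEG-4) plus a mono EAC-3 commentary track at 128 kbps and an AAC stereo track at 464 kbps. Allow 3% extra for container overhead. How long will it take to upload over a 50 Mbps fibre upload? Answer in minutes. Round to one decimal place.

5.6 minutes

44 min = 2640 s
Audio total: 128 + 464 = 592 kbps = 0.592 Mbps.
Total bitrate: 6.132 Mbps.
File: 6.132 Mbps × 2640 s = 16188.5 Mb.
With 3% container overhead: ×1.03. → 16674.1 Mb.
At 50 Mbps: 16674.1 / 50 = 333.5 s ≈ 5.56 minutes.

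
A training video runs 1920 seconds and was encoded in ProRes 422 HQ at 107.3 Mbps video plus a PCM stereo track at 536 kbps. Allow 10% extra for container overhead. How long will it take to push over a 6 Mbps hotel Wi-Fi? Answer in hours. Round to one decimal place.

Audio: 536 kbps = 0.536 Mbps.
Total bitrate: 107.836 Mbps.
File: 107.836 Mbps × 1920 s = 207045.1 Mb.
With 10% container overhead: ×1.10. → 227749.6 Mb.
At 6 Mbps: 227749.6 / 6 = 37958.3 s ≈ 10.5 hours.

10.5 hours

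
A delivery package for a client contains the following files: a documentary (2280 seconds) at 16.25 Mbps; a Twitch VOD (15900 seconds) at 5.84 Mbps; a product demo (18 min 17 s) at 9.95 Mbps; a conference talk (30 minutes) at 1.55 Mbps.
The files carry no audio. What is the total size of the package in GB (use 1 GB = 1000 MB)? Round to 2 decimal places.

documentary: 16.250 Mbps × 2280 s = 37050.0 Mb
Twitch VOD: 5.840 Mbps × 15900 s = 92856.0 Mb
product demo: 9.950 Mbps × 1097 s = 10915.1 Mb
conference talk: 1.550 Mbps × 1800 s = 2790.0 Mb
Total: 143611.1 Mb = 17951.4 MB.
= 17.95 GB.

17.95 GB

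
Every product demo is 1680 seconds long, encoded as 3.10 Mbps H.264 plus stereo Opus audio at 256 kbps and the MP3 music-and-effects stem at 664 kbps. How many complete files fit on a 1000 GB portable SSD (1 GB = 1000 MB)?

Audio total: 256 + 664 = 920 kbps = 0.920 Mbps.
Total bitrate: 4.020 Mbps.
Per item: 4.020 Mbps × 1680 s = 6,754 Mb = 844.2 MB.
Capacity: 1000 GB = 8,000,000 Mb; 1184.55 items → 1184 complete.

1184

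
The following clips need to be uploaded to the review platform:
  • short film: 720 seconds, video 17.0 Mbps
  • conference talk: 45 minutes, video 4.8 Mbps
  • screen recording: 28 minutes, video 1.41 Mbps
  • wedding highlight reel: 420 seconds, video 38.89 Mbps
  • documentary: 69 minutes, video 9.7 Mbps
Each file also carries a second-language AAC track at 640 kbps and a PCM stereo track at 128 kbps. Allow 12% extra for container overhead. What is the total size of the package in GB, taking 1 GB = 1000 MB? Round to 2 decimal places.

12.81 GB

Audio total: 640 + 128 = 768 kbps = 0.768 Mbps.
short film: 17.768 Mbps × 720 s × 1.12 = 14328.1 Mb
conference talk: 5.568 Mbps × 2700 s × 1.12 = 16837.6 Mb
screen recording: 2.178 Mbps × 1680 s × 1.12 = 4098.1 Mb
wedding highlight reel: 39.658 Mbps × 420 s × 1.12 = 18655.1 Mb
documentary: 10.468 Mbps × 4140 s × 1.12 = 48538.0 Mb
Total: 102457.0 Mb = 12807.1 MB.
= 12.81 GB.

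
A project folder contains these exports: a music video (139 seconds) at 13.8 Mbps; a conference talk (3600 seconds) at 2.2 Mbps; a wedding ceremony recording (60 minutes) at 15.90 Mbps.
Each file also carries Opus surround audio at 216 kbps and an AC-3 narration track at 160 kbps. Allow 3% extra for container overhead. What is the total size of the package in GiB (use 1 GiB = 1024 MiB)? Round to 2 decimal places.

Audio total: 216 + 160 = 376 kbps = 0.376 Mbps.
music video: 14.176 Mbps × 139 s × 1.03 = 2029.6 Mb
conference talk: 2.576 Mbps × 3600 s × 1.03 = 9551.8 Mb
wedding ceremony recording: 16.276 Mbps × 3600 s × 1.03 = 60351.4 Mb
Total: 71932.8 Mb = 8991.6 MB.
= 8.374 GiB.

8.37 GiB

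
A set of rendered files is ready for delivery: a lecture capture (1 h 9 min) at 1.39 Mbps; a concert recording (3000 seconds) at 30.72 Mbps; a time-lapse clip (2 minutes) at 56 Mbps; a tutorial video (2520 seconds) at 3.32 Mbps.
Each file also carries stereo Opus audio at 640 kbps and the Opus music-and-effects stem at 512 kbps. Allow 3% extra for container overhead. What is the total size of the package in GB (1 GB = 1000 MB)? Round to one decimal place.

Audio total: 640 + 512 = 1152 kbps = 1.152 Mbps.
lecture capture: 2.542 Mbps × 4140 s × 1.03 = 10839.6 Mb
concert recording: 31.872 Mbps × 3000 s × 1.03 = 98484.5 Mb
time-lapse clip: 57.152 Mbps × 120 s × 1.03 = 7064.0 Mb
tutorial video: 4.472 Mbps × 2520 s × 1.03 = 11607.5 Mb
Total: 127995.6 Mb = 15999.4 MB.
= 16.00 GB.

16.0 GB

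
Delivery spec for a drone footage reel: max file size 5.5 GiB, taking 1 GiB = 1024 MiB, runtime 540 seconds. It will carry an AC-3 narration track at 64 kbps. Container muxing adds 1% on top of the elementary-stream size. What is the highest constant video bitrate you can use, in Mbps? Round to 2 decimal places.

86.56 Mbps

Budget: 5.5 GiB = 47244.6 Mb.
Stream payload after overhead: 47244.6 / 1.01 = 46776.9 Mb.
Total bitrate budget: 46776.9 Mb / 540 s = 86.624 Mbps.
Audio: 64 kbps = 0.064 Mbps.
Video: 86.624 − 0.064 = 86.560 Mbps.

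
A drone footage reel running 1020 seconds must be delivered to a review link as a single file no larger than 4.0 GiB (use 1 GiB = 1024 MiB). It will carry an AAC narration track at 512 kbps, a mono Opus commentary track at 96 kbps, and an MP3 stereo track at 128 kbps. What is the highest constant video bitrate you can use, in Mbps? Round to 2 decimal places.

32.95 Mbps

Budget: 4.0 GiB = 34359.7 Mb.
Total bitrate budget: 34359.7 Mb / 1020 s = 33.686 Mbps.
Audio total: 512 + 96 + 128 = 736 kbps = 0.736 Mbps.
Video: 33.686 − 0.736 = 32.950 Mbps.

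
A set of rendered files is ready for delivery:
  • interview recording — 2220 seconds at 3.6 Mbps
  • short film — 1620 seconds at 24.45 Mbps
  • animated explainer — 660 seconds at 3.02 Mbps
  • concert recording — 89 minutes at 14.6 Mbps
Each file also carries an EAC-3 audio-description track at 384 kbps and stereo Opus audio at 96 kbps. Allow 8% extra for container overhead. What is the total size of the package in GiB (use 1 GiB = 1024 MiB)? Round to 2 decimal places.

Audio total: 384 + 96 = 480 kbps = 0.480 Mbps.
interview recording: 4.080 Mbps × 2220 s × 1.08 = 9782.2 Mb
short film: 24.930 Mbps × 1620 s × 1.08 = 43617.5 Mb
animated explainer: 3.500 Mbps × 660 s × 1.08 = 2494.8 Mb
concert recording: 15.080 Mbps × 5340 s × 1.08 = 86969.4 Mb
Total: 142863.9 Mb = 17858.0 MB.
= 16.63 GiB.

16.63 GiB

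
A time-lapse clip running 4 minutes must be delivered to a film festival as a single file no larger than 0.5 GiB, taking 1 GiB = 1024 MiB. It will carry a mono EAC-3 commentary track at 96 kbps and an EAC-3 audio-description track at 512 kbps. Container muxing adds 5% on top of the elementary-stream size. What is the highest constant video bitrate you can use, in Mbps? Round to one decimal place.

Budget: 0.5 GiB = 4295.0 Mb.
Stream payload after overhead: 4295.0 / 1.05 = 4090.4 Mb.
4 min = 240 s
Total bitrate budget: 4090.4 Mb / 240 s = 17.044 Mbps.
Audio total: 96 + 512 = 608 kbps = 0.608 Mbps.
Video: 17.044 − 0.608 = 16.436 Mbps.

16.4 Mbps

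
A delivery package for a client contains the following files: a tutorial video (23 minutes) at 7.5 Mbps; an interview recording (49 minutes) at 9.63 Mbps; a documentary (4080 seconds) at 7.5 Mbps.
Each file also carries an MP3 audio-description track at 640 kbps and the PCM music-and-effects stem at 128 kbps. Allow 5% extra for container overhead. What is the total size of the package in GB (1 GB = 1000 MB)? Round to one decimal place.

Audio total: 640 + 128 = 768 kbps = 0.768 Mbps.
tutorial video: 8.268 Mbps × 1380 s × 1.05 = 11980.3 Mb
interview recording: 10.398 Mbps × 2940 s × 1.05 = 32098.6 Mb
documentary: 8.268 Mbps × 4080 s × 1.05 = 35420.1 Mb
Total: 79499.1 Mb = 9937.4 MB.
= 9.937 GB.

9.9 GB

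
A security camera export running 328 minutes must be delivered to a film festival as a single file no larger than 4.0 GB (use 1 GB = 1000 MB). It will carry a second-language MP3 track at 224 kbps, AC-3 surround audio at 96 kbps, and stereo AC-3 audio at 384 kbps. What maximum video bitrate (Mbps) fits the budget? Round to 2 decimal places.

Budget: 4.0 GB = 32000.0 Mb.
328 min = 19680 s
Total bitrate budget: 32000.0 Mb / 19680 s = 1.626 Mbps.
Audio total: 224 + 96 + 384 = 704 kbps = 0.704 Mbps.
Video: 1.626 − 0.704 = 0.922 Mbps.

0.92 Mbps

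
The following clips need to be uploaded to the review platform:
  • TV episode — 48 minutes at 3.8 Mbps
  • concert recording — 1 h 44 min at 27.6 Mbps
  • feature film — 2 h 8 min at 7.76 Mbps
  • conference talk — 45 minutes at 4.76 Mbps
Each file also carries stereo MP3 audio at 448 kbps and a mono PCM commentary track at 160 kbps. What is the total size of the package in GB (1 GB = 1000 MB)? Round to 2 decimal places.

33.43 GB

Audio total: 448 + 160 = 608 kbps = 0.608 Mbps.
TV episode: 4.408 Mbps × 2880 s = 12695.0 Mb
concert recording: 28.208 Mbps × 6240 s = 176017.9 Mb
feature film: 8.368 Mbps × 7680 s = 64266.2 Mb
conference talk: 5.368 Mbps × 2700 s = 14493.6 Mb
Total: 267472.8 Mb = 33434.1 MB.
= 33.43 GB.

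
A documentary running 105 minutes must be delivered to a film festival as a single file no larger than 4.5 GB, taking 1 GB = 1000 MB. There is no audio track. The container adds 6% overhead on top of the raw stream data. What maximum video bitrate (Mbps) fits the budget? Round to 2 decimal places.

5.39 Mbps

Budget: 4.5 GB = 36000.0 Mb.
Stream payload after overhead: 36000.0 / 1.06 = 33962.3 Mb.
105 min = 6300 s
Total bitrate budget: 33962.3 Mb / 6300 s = 5.391 Mbps.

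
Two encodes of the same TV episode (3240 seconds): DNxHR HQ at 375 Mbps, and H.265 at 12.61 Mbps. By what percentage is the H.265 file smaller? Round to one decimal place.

96.6%

DNxHR HQ: 375.000 Mbps × 3240 s = 1215000.0 Mb = 141.445 GiB.
H.265: 12.610 Mbps × 3240 s = 40856.4 Mb = 4.756 GiB.
Reduction: (1 − 4.756/141.445) × 100 = 96.64%.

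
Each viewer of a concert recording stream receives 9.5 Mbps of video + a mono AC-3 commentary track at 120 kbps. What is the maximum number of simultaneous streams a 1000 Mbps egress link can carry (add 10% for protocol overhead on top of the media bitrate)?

Audio: 120 kbps = 0.120 Mbps.
Per-viewer media rate: 9.620 Mbps.
On the wire with 10% overhead: 10.582 Mbps.
1000 Mbps = 1,000 Mbps; 1,000 / 10.582 = 94.50 → 94 viewers.

94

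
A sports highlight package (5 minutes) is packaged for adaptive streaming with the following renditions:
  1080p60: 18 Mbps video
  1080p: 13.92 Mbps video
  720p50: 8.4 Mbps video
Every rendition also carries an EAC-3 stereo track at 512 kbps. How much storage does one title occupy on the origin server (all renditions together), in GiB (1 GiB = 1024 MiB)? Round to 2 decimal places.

5 min = 300 s
Audio: 512 kbps = 0.512 Mbps.
Sum of rendition bitrates: (18+0.512) + (13.92+0.512) + (8.4+0.512) = 41.856 Mbps.
× 300 s = 12,557 Mb = 1,570 MB = 1.462 GiB.

1.46 GiB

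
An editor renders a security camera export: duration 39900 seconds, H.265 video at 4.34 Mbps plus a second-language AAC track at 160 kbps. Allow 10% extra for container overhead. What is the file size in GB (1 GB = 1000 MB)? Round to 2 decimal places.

Audio: 160 kbps = 0.160 Mbps.
Total bitrate: 4.34 + 0.160 = 4.500 Mbps.
Stream data: 4.500 Mbps × 39900 s = 179550.0 Mb.
With 10% container overhead: ×1.10.
197,505 Mb ÷ 8 = 24,688 MB → 24.69 GB.

24.69 GB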